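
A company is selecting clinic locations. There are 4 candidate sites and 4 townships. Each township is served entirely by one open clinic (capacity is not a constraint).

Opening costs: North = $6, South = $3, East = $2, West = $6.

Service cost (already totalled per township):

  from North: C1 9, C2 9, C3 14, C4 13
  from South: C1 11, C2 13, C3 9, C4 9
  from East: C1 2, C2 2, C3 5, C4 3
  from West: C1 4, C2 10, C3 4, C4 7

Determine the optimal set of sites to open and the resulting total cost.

For any fixed open set, each township goes to its cheapest open site; total = fixed + service.
{East}: C1→East 2, C2→East 2, C3→East 5, C4→East 3. Service 12; fixed 2; total 14.
{South, East}: C1→East 2, C2→East 2, C3→East 5, C4→East 3. Service 12; fixed 5; total 17.
{East, West}: C1→East 2, C2→East 2, C3→West 4, C4→East 3. Service 11; fixed 8; total 19.
{North, South, East, West}: service 11 + fixed 17 = 28
(All 15 nonempty subsets were checked; East only is lowest.)

Open East only; minimum total cost 14.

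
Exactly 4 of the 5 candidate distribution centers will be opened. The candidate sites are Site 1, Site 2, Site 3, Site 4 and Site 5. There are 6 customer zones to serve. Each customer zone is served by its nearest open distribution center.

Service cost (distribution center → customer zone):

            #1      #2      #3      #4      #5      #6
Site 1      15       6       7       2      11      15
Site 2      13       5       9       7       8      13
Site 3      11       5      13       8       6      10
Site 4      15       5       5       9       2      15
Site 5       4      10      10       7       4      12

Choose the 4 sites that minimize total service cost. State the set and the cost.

With exactly 4 open, each customer zone uses its cheapest among the chosen.
{Site 1, Site 3, Site 4, Site 5}: #1→Site 5 4, #2→Site 3 5, #3→Site 4 5, #4→Site 1 2, #5→Site 4 2, #6→Site 3 10. Service cost 28.
{Site 1, Site 2, Site 4, Site 5}: service cost 30
{Site 1, Site 2, Site 3, Site 5}: service cost 32
Among all 5 size-4 choices, {Site 1, Site 3, Site 4, Site 5} is lowest.

Choose Site 1, Site 3, Site 4 and Site 5; total service cost 28.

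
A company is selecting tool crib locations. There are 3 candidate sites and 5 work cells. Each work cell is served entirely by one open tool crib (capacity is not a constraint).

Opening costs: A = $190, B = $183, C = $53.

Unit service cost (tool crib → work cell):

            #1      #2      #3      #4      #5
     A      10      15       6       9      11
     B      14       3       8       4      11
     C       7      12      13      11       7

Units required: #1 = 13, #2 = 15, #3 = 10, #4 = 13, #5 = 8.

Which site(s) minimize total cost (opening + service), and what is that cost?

For any fixed open set, each work cell goes to its cheapest open site; total = fixed + service.
{B, C}: #1→C 7·13=91, #2→B 3·15=45, #3→B 8·10=80, #4→B 4·13=52, #5→C 7·8=56. Service 324; fixed 236; total 560.
{B}: service 447 + fixed 183 = 630
{C}: service 600 + fixed 53 = 653
{A, B, C}: #1→C 7·13=91, #2→B 3·15=45, #3→A 6·10=60, #4→B 4·13=52, #5→C 7·8=56. Service 304; fixed 426; total 730.
No other subset beats 560.

Open B and C; minimum total cost 560.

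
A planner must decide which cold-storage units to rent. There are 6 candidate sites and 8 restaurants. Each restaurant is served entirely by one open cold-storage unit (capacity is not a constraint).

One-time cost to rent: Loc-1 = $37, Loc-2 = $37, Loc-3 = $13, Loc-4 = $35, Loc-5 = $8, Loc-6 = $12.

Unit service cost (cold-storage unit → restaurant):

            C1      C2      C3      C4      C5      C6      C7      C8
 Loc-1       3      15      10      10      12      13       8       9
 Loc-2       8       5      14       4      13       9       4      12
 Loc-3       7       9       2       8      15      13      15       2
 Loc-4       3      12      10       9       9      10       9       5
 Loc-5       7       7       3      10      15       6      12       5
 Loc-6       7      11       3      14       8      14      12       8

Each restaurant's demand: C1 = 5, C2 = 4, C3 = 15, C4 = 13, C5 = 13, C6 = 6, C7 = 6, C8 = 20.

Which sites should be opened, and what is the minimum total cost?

For any fixed open set, each restaurant goes to its cheapest open site; total = fixed + service.
{Loc-2, Loc-3, Loc-5, Loc-6}: C1→Loc-3 7·5=35, C2→Loc-2 5·4=20, C3→Loc-3 2·15=30, C4→Loc-2 4·13=52, C5→Loc-6 8·13=104, C6→Loc-5 6·6=36, C7→Loc-2 4·6=24, C8→Loc-3 2·20=40. Service 341; fixed 70; total 411.
{Loc-2, Loc-3, Loc-6}: service 359 + fixed 62 = 421
{Loc-2, Loc-3, Loc-4, Loc-5, Loc-6}: service 321 + fixed 105 = 426
{Loc-1, Loc-2, Loc-3, Loc-4, Loc-5, Loc-6}: service 321 + fixed 142 = 463
No other subset beats 411.

Open Loc-2, Loc-3, Loc-5 and Loc-6; minimum total cost 411.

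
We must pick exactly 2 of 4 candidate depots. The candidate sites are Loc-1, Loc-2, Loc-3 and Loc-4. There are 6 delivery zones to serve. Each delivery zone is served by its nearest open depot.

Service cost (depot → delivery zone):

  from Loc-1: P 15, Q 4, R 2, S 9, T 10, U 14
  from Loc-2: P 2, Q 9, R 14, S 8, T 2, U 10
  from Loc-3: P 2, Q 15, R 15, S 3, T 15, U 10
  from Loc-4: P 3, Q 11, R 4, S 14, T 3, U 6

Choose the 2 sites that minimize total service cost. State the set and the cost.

Choose Loc-1 and Loc-4; total service cost 27.

With exactly 2 open, each delivery zone uses its cheapest among the chosen.
{Loc-1, Loc-4}: P→Loc-4 3, Q→Loc-1 4, R→Loc-1 2, S→Loc-1 9, T→Loc-4 3, U→Loc-4 6. Service cost 27.
{Loc-1, Loc-2}: service cost 28
{Loc-3, Loc-4}: service cost 29
Among all 6 size-2 choices, {Loc-1, Loc-4} is lowest.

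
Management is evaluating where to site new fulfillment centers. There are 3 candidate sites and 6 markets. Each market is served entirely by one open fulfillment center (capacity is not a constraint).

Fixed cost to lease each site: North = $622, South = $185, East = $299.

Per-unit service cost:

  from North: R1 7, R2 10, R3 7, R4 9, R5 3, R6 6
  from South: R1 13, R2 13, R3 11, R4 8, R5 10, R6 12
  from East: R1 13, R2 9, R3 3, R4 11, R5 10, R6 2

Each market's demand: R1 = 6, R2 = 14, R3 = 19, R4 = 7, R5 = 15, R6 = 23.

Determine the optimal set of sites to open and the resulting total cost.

For any fixed open set, each market goes to its cheapest open site; total = fixed + service.
{East}: R1→East 13·6=78, R2→East 9·14=126, R3→East 3·19=57, R4→East 11·7=77, R5→East 10·15=150, R6→East 2·23=46. Service 534; fixed 299; total 833.
{South, East}: service 513 + fixed 484 = 997
{South}: R1→South 13·6=78, R2→South 13·14=182, R3→South 11·19=209, R4→South 8·7=56, R5→South 10·15=150, R6→South 12·23=276. Service 951; fixed 185; total 1136.
{North, South, East}: service 372 + fixed 1106 = 1478
No other subset beats 833.

Open East only; minimum total cost 833.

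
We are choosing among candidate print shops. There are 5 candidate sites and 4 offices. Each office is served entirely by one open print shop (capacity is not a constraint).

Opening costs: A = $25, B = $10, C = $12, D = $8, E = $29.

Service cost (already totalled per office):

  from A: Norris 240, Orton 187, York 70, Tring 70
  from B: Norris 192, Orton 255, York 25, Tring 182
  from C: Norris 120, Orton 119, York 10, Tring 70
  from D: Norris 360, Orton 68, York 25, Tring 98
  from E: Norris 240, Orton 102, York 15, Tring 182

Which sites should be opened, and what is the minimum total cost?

For any fixed open set, each office goes to its cheapest open site; total = fixed + service.
{C, D}: Norris→C 120, Orton→D 68, York→C 10, Tring→C 70. Service 268; fixed 20; total 288.
{B, C, D}: Norris→C 120, Orton→D 68, York→C 10, Tring→C 70. Service 268; fixed 30; total 298.
{A, C, D}: Norris→C 120, Orton→D 68, York→C 10, Tring→A 70. Service 268; fixed 45; total 313.
{A, B, C, D, E}: service 268 + fixed 84 = 352
No other subset beats 288.

Open C and D; minimum total cost 288.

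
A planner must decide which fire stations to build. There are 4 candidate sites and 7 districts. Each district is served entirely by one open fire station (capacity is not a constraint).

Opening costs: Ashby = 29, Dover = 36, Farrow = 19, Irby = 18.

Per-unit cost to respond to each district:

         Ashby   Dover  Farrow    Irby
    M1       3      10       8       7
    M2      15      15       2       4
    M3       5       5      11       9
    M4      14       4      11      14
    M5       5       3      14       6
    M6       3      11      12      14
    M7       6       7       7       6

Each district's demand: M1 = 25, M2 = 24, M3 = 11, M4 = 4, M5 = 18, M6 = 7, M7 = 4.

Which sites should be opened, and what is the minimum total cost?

Open Ashby, Dover and Farrow; minimum total cost 377.

For any fixed open set, each district goes to its cheapest open site; total = fixed + service.
{Ashby, Dover, Farrow}: M1→Ashby 3·25=75, M2→Farrow 2·24=48, M3→Ashby 5·11=55, M4→Dover 4·4=16, M5→Dover 3·18=54, M6→Ashby 3·7=21, M7→Ashby 6·4=24. Service 293; fixed 84; total 377.
{Ashby, Dover, Farrow, Irby}: service 293 + fixed 102 = 395
{Ashby, Farrow}: service 357 + fixed 48 = 405
{Irby}: M1→Irby 7·25=175, M2→Irby 4·24=96, M3→Irby 9·11=99, M4→Irby 14·4=56, M5→Irby 6·18=108, M6→Irby 14·7=98, M7→Irby 6·4=24. Service 656; fixed 18; total 674.
No other subset beats 377.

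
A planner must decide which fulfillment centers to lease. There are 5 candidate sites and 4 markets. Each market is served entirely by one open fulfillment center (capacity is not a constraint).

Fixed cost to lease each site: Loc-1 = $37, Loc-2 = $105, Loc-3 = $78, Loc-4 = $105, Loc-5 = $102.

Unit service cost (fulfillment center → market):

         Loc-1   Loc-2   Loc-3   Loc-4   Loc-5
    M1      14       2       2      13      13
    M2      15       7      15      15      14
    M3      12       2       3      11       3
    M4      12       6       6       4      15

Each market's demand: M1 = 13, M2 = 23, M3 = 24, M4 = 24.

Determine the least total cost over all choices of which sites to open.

Minimum total cost: 484

For any fixed open set, each market goes to its cheapest open site; total = fixed + service.
{Loc-2}: M1→Loc-2 2·13=26, M2→Loc-2 7·23=161, M3→Loc-2 2·24=48, M4→Loc-2 6·24=144. Service 379; fixed 105; total 484.
{Loc-1, Loc-2}: service 379 + fixed 142 = 521
{Loc-2, Loc-4}: M1→Loc-2 2·13=26, M2→Loc-2 7·23=161, M3→Loc-2 2·24=48, M4→Loc-4 4·24=96. Service 331; fixed 210; total 541.
{Loc-1, Loc-2, Loc-3, Loc-4, Loc-5}: service 331 + fixed 427 = 758
No other subset beats 484.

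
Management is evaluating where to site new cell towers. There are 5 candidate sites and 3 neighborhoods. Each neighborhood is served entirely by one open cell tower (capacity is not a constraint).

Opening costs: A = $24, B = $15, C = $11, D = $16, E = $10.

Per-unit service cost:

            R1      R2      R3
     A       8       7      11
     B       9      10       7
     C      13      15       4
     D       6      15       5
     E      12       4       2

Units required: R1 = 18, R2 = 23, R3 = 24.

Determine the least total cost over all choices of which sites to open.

Minimum total cost: 274

For any fixed open set, each neighborhood goes to its cheapest open site; total = fixed + service.
{D, E}: R1→D 6·18=108, R2→E 4·23=92, R3→E 2·24=48. Service 248; fixed 26; total 274.
{C, D, E}: service 248 + fixed 37 = 285
{B, D, E}: R1→D 6·18=108, R2→E 4·23=92, R3→E 2·24=48. Service 248; fixed 41; total 289.
{A, B, C, D, E}: service 248 + fixed 76 = 324
No other subset beats 274.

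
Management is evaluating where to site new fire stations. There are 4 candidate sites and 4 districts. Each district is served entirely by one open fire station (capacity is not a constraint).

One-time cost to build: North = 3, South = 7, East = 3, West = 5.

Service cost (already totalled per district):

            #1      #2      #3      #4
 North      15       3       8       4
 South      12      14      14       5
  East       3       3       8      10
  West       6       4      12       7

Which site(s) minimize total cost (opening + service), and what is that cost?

For any fixed open set, each district goes to its cheapest open site; total = fixed + service.
{North, East}: #1→East 3, #2→North 3, #3→North 8, #4→North 4. Service 18; fixed 6; total 24.
{East}: service 24 + fixed 3 = 27
{North, East, West}: #1→East 3, #2→North 3, #3→North 8, #4→North 4. Service 18; fixed 11; total 29.
{North, South, East, West}: #1→East 3, #2→North 3, #3→North 8, #4→North 4. Service 18; fixed 18; total 36.
No other subset beats 24.

Open North and East; minimum total cost 24.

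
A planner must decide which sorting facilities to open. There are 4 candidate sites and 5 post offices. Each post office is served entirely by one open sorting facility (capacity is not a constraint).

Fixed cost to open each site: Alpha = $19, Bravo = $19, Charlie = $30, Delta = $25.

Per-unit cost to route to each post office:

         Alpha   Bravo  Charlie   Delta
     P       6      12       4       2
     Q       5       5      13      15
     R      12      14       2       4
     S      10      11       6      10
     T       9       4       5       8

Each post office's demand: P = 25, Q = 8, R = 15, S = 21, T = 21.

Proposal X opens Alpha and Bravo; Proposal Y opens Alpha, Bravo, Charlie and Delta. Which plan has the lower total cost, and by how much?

Proposal X: {Alpha, Bravo}: P→Alpha 6·25=150, Q→Alpha 5·8=40, R→Alpha 12·15=180, S→Alpha 10·21=210, T→Bravo 4·21=84. Service 664; fixed 38; total 702.
Proposal Y: {Alpha, Bravo, Charlie, Delta}: P→Delta 2·25=50, Q→Alpha 5·8=40, R→Charlie 2·15=30, S→Charlie 6·21=126, T→Bravo 4·21=84. Service 330; fixed 93; total 423.
Difference: |702 − 423| = 279.

Proposal Y is cheaper by 279.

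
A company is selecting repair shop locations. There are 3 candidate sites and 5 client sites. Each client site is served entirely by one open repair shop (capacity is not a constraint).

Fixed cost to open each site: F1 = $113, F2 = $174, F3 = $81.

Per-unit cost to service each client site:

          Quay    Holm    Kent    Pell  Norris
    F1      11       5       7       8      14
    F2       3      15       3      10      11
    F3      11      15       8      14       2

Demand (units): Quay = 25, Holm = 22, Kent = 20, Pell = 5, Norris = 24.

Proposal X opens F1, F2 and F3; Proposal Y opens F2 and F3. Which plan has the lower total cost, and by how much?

Proposal X: {F1, F2, F3}: Quay→F2 3·25=75, Holm→F1 5·22=110, Kent→F2 3·20=60, Pell→F1 8·5=40, Norris→F3 2·24=48. Service 333; fixed 368; total 701.
Proposal Y: {F2, F3}: Quay→F2 3·25=75, Holm→F2 15·22=330, Kent→F2 3·20=60, Pell→F2 10·5=50, Norris→F3 2·24=48. Service 563; fixed 255; total 818.
Difference: |701 − 818| = 117.

Proposal X is cheaper by 117.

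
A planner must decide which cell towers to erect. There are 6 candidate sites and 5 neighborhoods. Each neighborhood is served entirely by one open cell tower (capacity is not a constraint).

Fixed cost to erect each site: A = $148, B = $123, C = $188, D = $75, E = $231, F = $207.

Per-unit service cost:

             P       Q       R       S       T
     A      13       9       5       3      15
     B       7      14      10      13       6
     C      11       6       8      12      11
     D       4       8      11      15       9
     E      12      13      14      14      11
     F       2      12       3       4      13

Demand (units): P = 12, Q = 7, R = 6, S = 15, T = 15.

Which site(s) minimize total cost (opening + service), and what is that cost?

For any fixed open set, each neighborhood goes to its cheapest open site; total = fixed + service.
{A, D}: P→D 4·12=48, Q→D 8·7=56, R→A 5·6=30, S→A 3·15=45, T→D 9·15=135. Service 314; fixed 223; total 537.
{D, F}: service 293 + fixed 282 = 575
{A, B}: service 312 + fixed 271 = 583
{A, B, C, D, E, F}: P→F 2·12=24, Q→C 6·7=42, R→F 3·6=18, S→A 3·15=45, T→B 6·15=90. Service 219; fixed 972; total 1191.
No other subset beats 537.

Open A and D; minimum total cost 537.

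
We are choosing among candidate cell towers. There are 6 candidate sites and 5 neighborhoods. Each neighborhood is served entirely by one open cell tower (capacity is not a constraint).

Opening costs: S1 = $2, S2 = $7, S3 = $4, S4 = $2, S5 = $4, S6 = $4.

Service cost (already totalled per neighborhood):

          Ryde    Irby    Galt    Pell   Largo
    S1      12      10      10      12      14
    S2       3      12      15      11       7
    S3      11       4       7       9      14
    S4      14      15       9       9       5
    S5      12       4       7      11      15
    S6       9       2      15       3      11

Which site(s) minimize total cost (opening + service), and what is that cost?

Open S4 and S6; minimum total cost 34.

For any fixed open set, each neighborhood goes to its cheapest open site; total = fixed + service.
{S4, S6}: Ryde→S6 9, Irby→S6 2, Galt→S4 9, Pell→S6 3, Largo→S4 5. Service 28; fixed 6; total 34.
{S2, S4, S6}: Ryde→S2 3, Irby→S6 2, Galt→S4 9, Pell→S6 3, Largo→S4 5. Service 22; fixed 13; total 35.
{S1, S4, S6}: service 28 + fixed 8 = 36
{S1, S2, S3, S4, S5, S6}: Ryde→S2 3, Irby→S6 2, Galt→S3 7, Pell→S6 3, Largo→S4 5. Service 20; fixed 23; total 43.
No other subset beats 34.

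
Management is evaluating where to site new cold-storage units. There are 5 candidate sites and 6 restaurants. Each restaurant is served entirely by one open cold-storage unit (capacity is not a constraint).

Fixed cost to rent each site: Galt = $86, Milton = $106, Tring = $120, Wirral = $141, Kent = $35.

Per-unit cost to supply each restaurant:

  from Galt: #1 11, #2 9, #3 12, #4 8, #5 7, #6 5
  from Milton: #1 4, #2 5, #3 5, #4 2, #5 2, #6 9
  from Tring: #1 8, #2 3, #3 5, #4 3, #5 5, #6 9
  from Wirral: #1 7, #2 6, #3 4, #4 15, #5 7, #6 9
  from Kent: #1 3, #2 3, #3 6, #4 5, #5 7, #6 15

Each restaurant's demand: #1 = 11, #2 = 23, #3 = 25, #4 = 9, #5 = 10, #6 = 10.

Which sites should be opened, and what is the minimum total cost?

Open Milton and Kent; minimum total cost 496.

For any fixed open set, each restaurant goes to its cheapest open site; total = fixed + service.
{Milton, Kent}: #1→Kent 3·11=33, #2→Kent 3·23=69, #3→Milton 5·25=125, #4→Milton 2·9=18, #5→Milton 2·10=20, #6→Milton 9·10=90. Service 355; fixed 141; total 496.
{Milton}: service 412 + fixed 106 = 518
{Galt, Kent}: service 417 + fixed 121 = 538
{Galt, Milton, Tring, Wirral, Kent}: service 290 + fixed 488 = 778
No other subset beats 496.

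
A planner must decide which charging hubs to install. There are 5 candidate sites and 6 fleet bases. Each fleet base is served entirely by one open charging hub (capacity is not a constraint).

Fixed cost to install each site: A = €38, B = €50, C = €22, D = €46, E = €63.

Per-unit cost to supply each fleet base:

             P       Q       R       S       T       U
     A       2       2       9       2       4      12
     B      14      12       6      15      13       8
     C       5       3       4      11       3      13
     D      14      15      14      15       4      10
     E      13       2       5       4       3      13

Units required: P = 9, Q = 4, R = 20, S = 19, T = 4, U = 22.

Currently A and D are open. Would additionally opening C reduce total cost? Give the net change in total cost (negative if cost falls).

Current service cost with {A, D}: 480.
Adding C: each fleet base re-picks its cheapest; new service cost 376, saving 104.
Extra fixed cost: 22. Net change = 22 − 104 = -82.
(Totals: 564 → 482.)

Yes — net change −82 (cost falls by 82).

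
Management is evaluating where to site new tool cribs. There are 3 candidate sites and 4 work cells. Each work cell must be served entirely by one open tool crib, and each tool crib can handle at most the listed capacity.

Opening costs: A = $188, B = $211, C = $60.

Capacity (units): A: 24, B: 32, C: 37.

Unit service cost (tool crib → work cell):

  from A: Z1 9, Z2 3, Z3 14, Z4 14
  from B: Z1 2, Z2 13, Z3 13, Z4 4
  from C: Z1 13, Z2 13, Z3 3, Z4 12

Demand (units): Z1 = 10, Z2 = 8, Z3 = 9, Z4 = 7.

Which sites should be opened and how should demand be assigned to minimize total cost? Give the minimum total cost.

Open {C}: Z1→C 13·10=130, Z2→C 13·8=104, Z3→C 3·9=27, Z4→C 12·7=84.
Loads: C carries 34/37. Service 345; fixed 60; total 405.
Next best feasible plan costs 450.

Minimum total cost: 405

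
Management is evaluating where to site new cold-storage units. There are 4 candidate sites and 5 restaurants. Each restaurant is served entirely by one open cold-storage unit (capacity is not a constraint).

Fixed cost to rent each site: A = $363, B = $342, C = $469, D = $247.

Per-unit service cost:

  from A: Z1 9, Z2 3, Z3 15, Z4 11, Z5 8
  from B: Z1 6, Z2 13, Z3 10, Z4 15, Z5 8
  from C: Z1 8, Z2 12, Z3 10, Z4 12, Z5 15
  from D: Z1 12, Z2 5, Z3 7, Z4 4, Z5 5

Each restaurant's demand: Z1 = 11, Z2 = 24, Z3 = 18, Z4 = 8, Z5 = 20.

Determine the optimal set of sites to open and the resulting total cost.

Open D only; minimum total cost 757.

For any fixed open set, each restaurant goes to its cheapest open site; total = fixed + service.
{D}: Z1→D 12·11=132, Z2→D 5·24=120, Z3→D 7·18=126, Z4→D 4·8=32, Z5→D 5·20=100. Service 510; fixed 247; total 757.
{B, D}: service 444 + fixed 589 = 1033
{A, D}: service 429 + fixed 610 = 1039
{A, B, C, D}: Z1→B 6·11=66, Z2→A 3·24=72, Z3→D 7·18=126, Z4→D 4·8=32, Z5→D 5·20=100. Service 396; fixed 1421; total 1817.
No other subset beats 757.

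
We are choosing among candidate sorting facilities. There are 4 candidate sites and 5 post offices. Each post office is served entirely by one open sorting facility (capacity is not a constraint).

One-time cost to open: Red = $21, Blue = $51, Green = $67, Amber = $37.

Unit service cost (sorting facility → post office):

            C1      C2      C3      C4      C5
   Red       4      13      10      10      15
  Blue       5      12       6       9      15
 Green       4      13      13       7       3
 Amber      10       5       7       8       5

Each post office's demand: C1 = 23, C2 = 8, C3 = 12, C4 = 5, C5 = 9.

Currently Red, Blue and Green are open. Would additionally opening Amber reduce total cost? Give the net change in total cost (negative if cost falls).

Yes — net change −19 (cost falls by 19).

Current service cost with {Red, Blue, Green}: 322.
Adding Amber: each post office re-picks its cheapest; new service cost 266, saving 56.
Extra fixed cost: 37. Net change = 37 − 56 = -19.
(Totals: 461 → 442.)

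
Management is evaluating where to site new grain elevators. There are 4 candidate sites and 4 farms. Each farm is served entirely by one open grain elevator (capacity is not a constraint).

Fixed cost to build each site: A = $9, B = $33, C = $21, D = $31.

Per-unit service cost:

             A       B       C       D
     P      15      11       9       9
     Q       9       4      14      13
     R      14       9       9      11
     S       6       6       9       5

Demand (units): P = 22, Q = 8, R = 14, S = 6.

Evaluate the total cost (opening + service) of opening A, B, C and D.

Each farm is assigned to its cheapest site among the open ones.
{A, B, C, D}: P→C 9·22=198, Q→B 4·8=32, R→B 9·14=126, S→D 5·6=30. Service 386; fixed 94; total 480.

Total cost: 480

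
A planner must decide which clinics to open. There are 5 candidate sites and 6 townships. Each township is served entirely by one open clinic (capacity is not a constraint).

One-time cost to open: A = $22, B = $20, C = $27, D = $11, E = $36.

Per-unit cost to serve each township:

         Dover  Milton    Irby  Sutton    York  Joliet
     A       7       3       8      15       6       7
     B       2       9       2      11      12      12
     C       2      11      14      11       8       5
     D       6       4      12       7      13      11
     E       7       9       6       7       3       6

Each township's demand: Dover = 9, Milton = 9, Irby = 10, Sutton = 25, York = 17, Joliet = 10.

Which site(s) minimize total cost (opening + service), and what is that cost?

For any fixed open set, each township goes to its cheapest open site; total = fixed + service.
{B, D, E}: Dover→B 2·9=18, Milton→D 4·9=36, Irby→B 2·10=20, Sutton→D 7·25=175, York→E 3·17=51, Joliet→E 6·10=60. Service 360; fixed 67; total 427.
{A, B, E}: Dover→B 2·9=18, Milton→A 3·9=27, Irby→B 2·10=20, Sutton→E 7·25=175, York→E 3·17=51, Joliet→E 6·10=60. Service 351; fixed 78; total 429.
{A, B, D, E}: Dover→B 2·9=18, Milton→A 3·9=27, Irby→B 2·10=20, Sutton→D 7·25=175, York→E 3·17=51, Joliet→E 6·10=60. Service 351; fixed 89; total 440.
{A, B, C, D, E}: Dover→B 2·9=18, Milton→A 3·9=27, Irby→B 2·10=20, Sutton→D 7·25=175, York→E 3·17=51, Joliet→C 5·10=50. Service 341; fixed 116; total 457.
No other subset beats 427.

Open B, D and E; minimum total cost 427.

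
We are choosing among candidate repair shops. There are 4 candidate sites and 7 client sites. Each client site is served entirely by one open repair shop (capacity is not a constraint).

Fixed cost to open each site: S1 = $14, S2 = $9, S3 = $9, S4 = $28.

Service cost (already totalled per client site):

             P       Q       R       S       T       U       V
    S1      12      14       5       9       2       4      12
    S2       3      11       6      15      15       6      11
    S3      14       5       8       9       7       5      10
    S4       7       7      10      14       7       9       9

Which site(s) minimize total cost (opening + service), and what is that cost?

Open S2 and S3; minimum total cost 63.

For any fixed open set, each client site goes to its cheapest open site; total = fixed + service.
{S2, S3}: P→S2 3, Q→S3 5, R→S2 6, S→S3 9, T→S3 7, U→S3 5, V→S3 10. Service 45; fixed 18; total 63.
{S3}: service 58 + fixed 9 = 67
{S1, S2}: service 45 + fixed 23 = 68
{S1, S2, S3, S4}: P→S2 3, Q→S3 5, R→S1 5, S→S1 9, T→S1 2, U→S1 4, V→S4 9. Service 37; fixed 60; total 97.
No other subset beats 63.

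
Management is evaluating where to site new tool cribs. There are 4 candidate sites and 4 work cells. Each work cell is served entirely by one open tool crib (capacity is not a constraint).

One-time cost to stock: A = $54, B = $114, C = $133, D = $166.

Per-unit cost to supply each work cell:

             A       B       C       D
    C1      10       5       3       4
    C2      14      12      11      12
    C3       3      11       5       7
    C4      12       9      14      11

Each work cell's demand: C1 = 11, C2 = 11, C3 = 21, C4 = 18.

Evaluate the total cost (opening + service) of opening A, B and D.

Each work cell is assigned to its cheapest site among the open ones.
{A, B, D}: C1→D 4·11=44, C2→B 12·11=132, C3→A 3·21=63, C4→B 9·18=162. Service 401; fixed 334; total 735.

Total cost: 735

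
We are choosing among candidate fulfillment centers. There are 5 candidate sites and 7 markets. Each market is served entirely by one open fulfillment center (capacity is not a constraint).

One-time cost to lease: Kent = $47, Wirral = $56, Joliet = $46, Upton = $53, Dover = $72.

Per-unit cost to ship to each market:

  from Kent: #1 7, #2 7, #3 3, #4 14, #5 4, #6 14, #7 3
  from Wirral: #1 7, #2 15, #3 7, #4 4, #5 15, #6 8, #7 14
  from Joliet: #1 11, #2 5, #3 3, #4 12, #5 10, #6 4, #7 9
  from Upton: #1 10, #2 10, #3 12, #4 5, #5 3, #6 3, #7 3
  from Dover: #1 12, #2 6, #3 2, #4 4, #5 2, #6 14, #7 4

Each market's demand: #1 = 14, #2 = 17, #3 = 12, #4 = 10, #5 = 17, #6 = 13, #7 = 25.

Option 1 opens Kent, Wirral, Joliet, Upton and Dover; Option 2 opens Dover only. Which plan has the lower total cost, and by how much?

Option 1: {Kent, Wirral, Joliet, Upton, Dover}: #1→Kent 7·14=98, #2→Joliet 5·17=85, #3→Dover 2·12=24, #4→Wirral 4·10=40, #5→Dover 2·17=34, #6→Upton 3·13=39, #7→Kent 3·25=75. Service 395; fixed 274; total 669.
Option 2: {Dover}: #1→Dover 12·14=168, #2→Dover 6·17=102, #3→Dover 2·12=24, #4→Dover 4·10=40, #5→Dover 2·17=34, #6→Dover 14·13=182, #7→Dover 4·25=100. Service 650; fixed 72; total 722.
Difference: |669 − 722| = 53.

Option 1 is cheaper by 53.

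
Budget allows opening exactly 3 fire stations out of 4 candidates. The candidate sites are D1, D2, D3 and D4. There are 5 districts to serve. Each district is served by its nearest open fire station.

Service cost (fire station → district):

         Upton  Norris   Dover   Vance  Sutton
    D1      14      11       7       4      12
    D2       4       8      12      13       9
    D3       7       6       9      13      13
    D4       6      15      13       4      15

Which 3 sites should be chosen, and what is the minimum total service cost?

With exactly 3 open, each district uses its cheapest among the chosen.
{D1, D2, D3}: Upton→D2 4, Norris→D3 6, Dover→D1 7, Vance→D1 4, Sutton→D2 9. Service cost 30.
{D1, D2, D4}: service cost 32
{D2, D3, D4}: service cost 32
Among all 4 size-3 choices, {D1, D2, D3} is lowest.

Choose D1, D2 and D3; total service cost 30.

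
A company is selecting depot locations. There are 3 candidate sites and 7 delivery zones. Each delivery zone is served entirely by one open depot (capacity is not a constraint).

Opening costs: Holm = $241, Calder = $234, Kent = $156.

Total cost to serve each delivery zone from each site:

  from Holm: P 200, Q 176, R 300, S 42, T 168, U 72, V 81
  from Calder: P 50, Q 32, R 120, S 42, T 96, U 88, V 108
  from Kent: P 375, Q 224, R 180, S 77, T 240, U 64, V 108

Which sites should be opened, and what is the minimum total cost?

For any fixed open set, each delivery zone goes to its cheapest open site; total = fixed + service.
{Calder}: P→Calder 50, Q→Calder 32, R→Calder 120, S→Calder 42, T→Calder 96, U→Calder 88, V→Calder 108. Service 536; fixed 234; total 770.
{Calder, Kent}: P→Calder 50, Q→Calder 32, R→Calder 120, S→Calder 42, T→Calder 96, U→Kent 64, V→Calder 108. Service 512; fixed 390; total 902.
{Holm, Calder}: P→Calder 50, Q→Calder 32, R→Calder 120, S→Holm 42, T→Calder 96, U→Holm 72, V→Holm 81. Service 493; fixed 475; total 968.
{Holm, Calder, Kent}: service 485 + fixed 631 = 1116
No other subset beats 770.

Open Calder only; minimum total cost 770.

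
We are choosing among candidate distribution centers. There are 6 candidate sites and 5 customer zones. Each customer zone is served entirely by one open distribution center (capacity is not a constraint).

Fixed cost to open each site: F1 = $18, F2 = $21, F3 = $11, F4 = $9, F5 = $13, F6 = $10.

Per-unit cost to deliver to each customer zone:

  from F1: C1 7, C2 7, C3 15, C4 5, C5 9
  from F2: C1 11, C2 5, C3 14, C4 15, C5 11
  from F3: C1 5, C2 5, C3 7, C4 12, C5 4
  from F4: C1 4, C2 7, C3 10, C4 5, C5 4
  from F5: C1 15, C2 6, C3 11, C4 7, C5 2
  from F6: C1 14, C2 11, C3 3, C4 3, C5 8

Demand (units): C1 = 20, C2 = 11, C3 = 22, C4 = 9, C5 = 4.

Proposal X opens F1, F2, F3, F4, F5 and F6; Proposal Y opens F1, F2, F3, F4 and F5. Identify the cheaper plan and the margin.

Proposal X: {F1, F2, F3, F4, F5, F6}: C1→F4 4·20=80, C2→F2 5·11=55, C3→F6 3·22=66, C4→F6 3·9=27, C5→F5 2·4=8. Service 236; fixed 82; total 318.
Proposal Y: {F1, F2, F3, F4, F5}: C1→F4 4·20=80, C2→F2 5·11=55, C3→F3 7·22=154, C4→F1 5·9=45, C5→F5 2·4=8. Service 342; fixed 72; total 414.
Difference: |318 − 414| = 96.

Proposal X is cheaper by 96.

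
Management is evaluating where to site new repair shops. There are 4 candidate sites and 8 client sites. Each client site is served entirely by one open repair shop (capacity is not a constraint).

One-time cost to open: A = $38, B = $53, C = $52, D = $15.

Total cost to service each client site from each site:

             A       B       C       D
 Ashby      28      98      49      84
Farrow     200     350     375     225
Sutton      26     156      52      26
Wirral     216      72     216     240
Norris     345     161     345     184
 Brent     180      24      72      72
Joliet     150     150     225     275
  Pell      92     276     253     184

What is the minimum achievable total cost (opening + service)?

Minimum total cost: 844

For any fixed open set, each client site goes to its cheapest open site; total = fixed + service.
{A, B}: Ashby→A 28, Farrow→A 200, Sutton→A 26, Wirral→B 72, Norris→B 161, Brent→B 24, Joliet→A 150, Pell→A 92. Service 753; fixed 91; total 844.
{A, B, D}: service 753 + fixed 106 = 859
{A, B, C}: service 753 + fixed 143 = 896
{A, B, C, D}: Ashby→A 28, Farrow→A 200, Sutton→A 26, Wirral→B 72, Norris→B 161, Brent→B 24, Joliet→A 150, Pell→A 92. Service 753; fixed 158; total 911.
No other subset beats 844.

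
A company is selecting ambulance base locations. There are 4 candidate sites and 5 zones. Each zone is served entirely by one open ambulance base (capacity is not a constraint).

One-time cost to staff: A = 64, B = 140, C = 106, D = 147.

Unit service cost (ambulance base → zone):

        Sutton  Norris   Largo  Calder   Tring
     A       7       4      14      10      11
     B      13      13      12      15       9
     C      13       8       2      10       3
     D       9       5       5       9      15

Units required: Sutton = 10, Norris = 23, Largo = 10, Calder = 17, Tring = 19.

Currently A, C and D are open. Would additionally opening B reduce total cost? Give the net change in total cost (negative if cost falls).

No — net change +140 (cost rises by 140).

Current service cost with {A, C, D}: 392.
Adding B: each zone re-picks its cheapest; new service cost 392, saving 0.
Extra fixed cost: 140. Net change = 140 − 0 = 140.
(Totals: 709 → 849.)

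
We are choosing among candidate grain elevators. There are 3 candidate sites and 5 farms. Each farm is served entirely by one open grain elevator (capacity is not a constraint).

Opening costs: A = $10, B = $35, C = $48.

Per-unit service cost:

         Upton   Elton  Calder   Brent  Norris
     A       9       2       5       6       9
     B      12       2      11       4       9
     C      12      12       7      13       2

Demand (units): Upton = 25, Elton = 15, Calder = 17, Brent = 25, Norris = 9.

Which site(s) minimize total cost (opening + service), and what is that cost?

For any fixed open set, each farm goes to its cheapest open site; total = fixed + service.
{A, B, C}: Upton→A 9·25=225, Elton→A 2·15=30, Calder→A 5·17=85, Brent→B 4·25=100, Norris→C 2·9=18. Service 458; fixed 93; total 551.
{A, B}: service 521 + fixed 45 = 566
{A, C}: service 508 + fixed 58 = 566
{A}: service 571 + fixed 10 = 581
(All 7 nonempty subsets were checked; A, B and C is lowest.)

Open A, B and C; minimum total cost 551.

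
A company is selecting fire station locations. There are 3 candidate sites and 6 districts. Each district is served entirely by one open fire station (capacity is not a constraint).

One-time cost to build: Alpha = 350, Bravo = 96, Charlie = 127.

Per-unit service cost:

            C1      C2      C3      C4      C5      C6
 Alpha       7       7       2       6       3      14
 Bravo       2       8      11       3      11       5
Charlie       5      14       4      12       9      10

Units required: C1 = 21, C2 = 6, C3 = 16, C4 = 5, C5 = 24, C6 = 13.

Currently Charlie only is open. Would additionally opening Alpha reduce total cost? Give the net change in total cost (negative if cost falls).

Current service cost with {Charlie}: 659.
Adding Alpha: each district re-picks its cheapest; new service cost 411, saving 248.
Extra fixed cost: 350. Net change = 350 − 248 = 102.
(Totals: 786 → 888.)

No — net change +102 (cost rises by 102).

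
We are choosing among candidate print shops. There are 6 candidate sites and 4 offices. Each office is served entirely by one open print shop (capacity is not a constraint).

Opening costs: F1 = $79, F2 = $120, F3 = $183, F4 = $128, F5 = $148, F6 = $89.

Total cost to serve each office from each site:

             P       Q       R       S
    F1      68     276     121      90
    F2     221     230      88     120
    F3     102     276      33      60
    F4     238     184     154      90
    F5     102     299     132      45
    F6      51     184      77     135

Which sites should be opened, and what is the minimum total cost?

Open F6 only; minimum total cost 536.

For any fixed open set, each office goes to its cheapest open site; total = fixed + service.
{F6}: P→F6 51, Q→F6 184, R→F6 77, S→F6 135. Service 447; fixed 89; total 536.
{F1, F6}: P→F6 51, Q→F6 184, R→F6 77, S→F1 90. Service 402; fixed 168; total 570.
{F5, F6}: service 357 + fixed 237 = 594
{F1, F2, F3, F4, F5, F6}: service 313 + fixed 747 = 1060
No other subset beats 536.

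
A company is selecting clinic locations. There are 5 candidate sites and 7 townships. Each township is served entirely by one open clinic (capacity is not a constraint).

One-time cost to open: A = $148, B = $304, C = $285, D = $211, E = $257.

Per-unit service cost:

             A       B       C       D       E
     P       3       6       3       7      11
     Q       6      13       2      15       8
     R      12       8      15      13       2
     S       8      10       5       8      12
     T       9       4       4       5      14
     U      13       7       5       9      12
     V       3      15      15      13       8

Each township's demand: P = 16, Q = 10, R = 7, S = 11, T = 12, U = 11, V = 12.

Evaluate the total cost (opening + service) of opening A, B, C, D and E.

Total cost: 1481

Each township is assigned to its cheapest site among the open ones.
{A, B, C, D, E}: P→A 3·16=48, Q→C 2·10=20, R→E 2·7=14, S→C 5·11=55, T→B 4·12=48, U→C 5·11=55, V→A 3·12=36. Service 276; fixed 1205; total 1481.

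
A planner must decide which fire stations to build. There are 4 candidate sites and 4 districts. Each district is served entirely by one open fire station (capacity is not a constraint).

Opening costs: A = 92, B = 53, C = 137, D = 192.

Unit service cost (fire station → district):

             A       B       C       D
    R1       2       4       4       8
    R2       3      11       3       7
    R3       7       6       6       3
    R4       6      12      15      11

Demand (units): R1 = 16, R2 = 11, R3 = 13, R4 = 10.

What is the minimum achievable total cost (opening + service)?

For any fixed open set, each district goes to its cheapest open site; total = fixed + service.
{A}: R1→A 2·16=32, R2→A 3·11=33, R3→A 7·13=91, R4→A 6·10=60. Service 216; fixed 92; total 308.
{A, B}: service 203 + fixed 145 = 348
{A, C}: R1→A 2·16=32, R2→A 3·11=33, R3→C 6·13=78, R4→A 6·10=60. Service 203; fixed 229; total 432.
{A, B, C, D}: service 164 + fixed 474 = 638
No other subset beats 308.

Minimum total cost: 308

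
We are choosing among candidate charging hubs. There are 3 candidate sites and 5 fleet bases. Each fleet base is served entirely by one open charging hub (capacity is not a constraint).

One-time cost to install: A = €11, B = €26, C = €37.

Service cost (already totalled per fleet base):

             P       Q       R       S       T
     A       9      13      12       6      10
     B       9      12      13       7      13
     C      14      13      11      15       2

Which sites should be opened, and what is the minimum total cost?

Open A only; minimum total cost 61.

For any fixed open set, each fleet base goes to its cheapest open site; total = fixed + service.
{A}: P→A 9, Q→A 13, R→A 12, S→A 6, T→A 10. Service 50; fixed 11; total 61.
{B}: P→B 9, Q→B 12, R→B 13, S→B 7, T→B 13. Service 54; fixed 26; total 80.
{A, B}: service 49 + fixed 37 = 86
{A, B, C}: P→A 9, Q→B 12, R→C 11, S→A 6, T→C 2. Service 40; fixed 74; total 114.
(All 7 nonempty subsets were checked; A only is lowest.)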